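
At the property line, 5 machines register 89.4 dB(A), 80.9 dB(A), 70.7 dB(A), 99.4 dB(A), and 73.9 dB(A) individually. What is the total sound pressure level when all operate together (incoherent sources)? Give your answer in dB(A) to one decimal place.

For uncorrelated sources the intensities add, so convert each level to linear form, sum, and take 10·log₁₀ of the total.
Σ 10^(L/10) = 10^(89.4/10) + 10^(80.9/10) + 10^(70.7/10) + 10^(99.4/10) + 10^(73.9/10) = 9.740e+09.
L_total = 10·log₁₀(9.740e+09) = 99.89 dB(A).

99.9 dB(A)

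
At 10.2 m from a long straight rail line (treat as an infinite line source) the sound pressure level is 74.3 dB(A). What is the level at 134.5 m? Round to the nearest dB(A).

63 dB(A)

Cylindrical spreading from a line source gives a 10·log₁₀(r₂/r₁) drop.
L₂ = 74.3 − 10·log₁₀(134.5/10.2) = 74.3 − 11.201 = 63.10 dB(A).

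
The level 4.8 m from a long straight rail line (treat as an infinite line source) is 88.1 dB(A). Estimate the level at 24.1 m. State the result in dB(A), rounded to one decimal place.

81.1 dB(A)

Cylindrical spreading from a line source gives a 10·log₁₀(r₂/r₁) drop.
L₂ = 88.1 − 10·log₁₀(24.1/4.8) = 88.1 − 7.008 = 81.09 dB(A).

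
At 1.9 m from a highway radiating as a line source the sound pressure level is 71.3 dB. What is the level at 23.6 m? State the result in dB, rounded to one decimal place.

For a line source, L₂ = L₁ − 10·log₁₀(r₂/r₁).
L₂ = 71.3 − 10·log₁₀(23.6/1.9) = 71.3 − 10.942 = 60.36 dB.

60.4 dB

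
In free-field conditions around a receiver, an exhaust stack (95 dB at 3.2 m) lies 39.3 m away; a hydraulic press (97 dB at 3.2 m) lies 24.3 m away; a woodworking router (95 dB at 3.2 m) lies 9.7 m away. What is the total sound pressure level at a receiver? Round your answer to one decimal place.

Apply inverse-square spreading to bring every level to the receiver, then sum 10^(L/10).
exhaust stack: 95 − 20·log₁₀(39.3/3.2) = 95 − 21.78 = 73.22 dB.
hydraulic press: 97 − 20·log₁₀(24.3/3.2) = 97 − 17.61 = 79.39 dB.
woodworking router: 95 − 20·log₁₀(9.7/3.2) = 95 − 9.63 = 85.37 dB.
Σ 10^(L/10) = 4.520e+08 → L_total = 10·log₁₀(4.520e+08) = 86.55 dB.

86.6 dB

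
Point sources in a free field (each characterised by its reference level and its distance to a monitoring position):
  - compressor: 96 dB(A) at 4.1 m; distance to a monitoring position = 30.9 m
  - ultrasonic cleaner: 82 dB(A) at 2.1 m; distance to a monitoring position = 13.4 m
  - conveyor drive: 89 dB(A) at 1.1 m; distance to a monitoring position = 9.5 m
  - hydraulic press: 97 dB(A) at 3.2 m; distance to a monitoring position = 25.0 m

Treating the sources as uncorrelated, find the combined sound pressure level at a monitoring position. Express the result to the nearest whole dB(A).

82 dB(A)

First find each source's level at the receiver (point-source: −20·log₁₀(r/r_ref)), then combine on an intensity basis.
compressor: 96 − 20·log₁₀(30.9/4.1) = 96 − 17.54 = 78.46 dB(A).
ultrasonic cleaner: 82 − 20·log₁₀(13.4/2.1) = 82 − 16.10 = 65.90 dB(A).
conveyor drive: 89 − 20·log₁₀(9.5/1.1) = 89 − 18.73 = 70.27 dB(A).
hydraulic press: 97 − 20·log₁₀(25.0/3.2) = 97 − 17.86 = 79.14 dB(A).
Σ 10^(L/10) = 1.667e+08 → L_total = 10·log₁₀(1.667e+08) = 82.22 dB(A).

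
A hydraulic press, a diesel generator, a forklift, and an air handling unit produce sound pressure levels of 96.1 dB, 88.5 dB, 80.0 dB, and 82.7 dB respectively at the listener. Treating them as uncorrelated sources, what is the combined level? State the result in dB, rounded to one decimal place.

97.0 dB

For uncorrelated sources the intensities add, so convert each level to linear form, sum, and take 10·log₁₀ of the total.
Σ 10^(L/10) = 10^(96.1/10) + 10^(88.5/10) + 10^(80.0/10) + 10^(82.7/10) = 5.068e+09.
L_total = 10·log₁₀(5.068e+09) = 97.05 dB.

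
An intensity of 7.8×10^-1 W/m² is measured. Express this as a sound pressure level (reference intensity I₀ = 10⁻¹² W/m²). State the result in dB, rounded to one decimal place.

I/I₀ = 7.8×10^-1/10⁻¹² = 7.8×10^11, and L = 10·log₁₀(I/I₀).
L = 10·(0.8921 + 11) = 118.92 dB.

118.9 dB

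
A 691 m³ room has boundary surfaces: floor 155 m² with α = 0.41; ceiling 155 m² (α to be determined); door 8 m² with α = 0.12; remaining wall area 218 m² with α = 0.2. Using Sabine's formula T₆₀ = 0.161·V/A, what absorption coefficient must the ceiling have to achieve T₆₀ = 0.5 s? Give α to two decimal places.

0.74

A = 0.161·V/T₆₀ = 0.161·691/0.5 = 222.50 m² sabins.
Absorption from the other surfaces = 155·0.41 + 8·0.12 + 218·0.2 = 108.11 m², so the ceiling must supply 114.39 m² over 155 m².
α = 114.39/155 = 0.738.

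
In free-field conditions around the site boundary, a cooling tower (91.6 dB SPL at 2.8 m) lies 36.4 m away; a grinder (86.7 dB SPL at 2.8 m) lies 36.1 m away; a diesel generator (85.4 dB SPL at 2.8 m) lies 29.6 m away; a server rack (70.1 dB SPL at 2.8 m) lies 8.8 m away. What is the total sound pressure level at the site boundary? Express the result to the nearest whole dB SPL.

Propagate each source to the receiver with L = L_ref − 20·log₁₀(r/r_ref), then add intensities.
cooling tower: 91.6 − 20·log₁₀(36.4/2.8) = 91.6 − 22.28 = 69.32 dB SPL.
grinder: 86.7 − 20·log₁₀(36.1/2.8) = 86.7 − 22.21 = 64.49 dB SPL.
diesel generator: 85.4 − 20·log₁₀(29.6/2.8) = 85.4 − 20.48 = 64.92 dB SPL.
server rack: 70.1 − 20·log₁₀(8.8/2.8) = 70.1 − 9.95 = 60.15 dB SPL.
Σ 10^(L/10) = 1.551e+07 → L_total = 10·log₁₀(1.551e+07) = 71.90 dB SPL.

72 dB SPL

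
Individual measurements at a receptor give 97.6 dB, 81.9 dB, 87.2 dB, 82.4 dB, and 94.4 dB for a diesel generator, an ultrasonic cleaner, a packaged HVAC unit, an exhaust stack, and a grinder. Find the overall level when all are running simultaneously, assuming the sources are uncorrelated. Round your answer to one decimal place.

For uncorrelated sources the intensities add, so convert each level to linear form, sum, and take 10·log₁₀ of the total.
Σ 10^(L/10) = 10^(97.6/10) + 10^(81.9/10) + 10^(87.2/10) + 10^(82.4/10) + 10^(94.4/10) = 9.362e+09.
L_total = 10·log₁₀(9.362e+09) = 99.71 dB.

99.7 dB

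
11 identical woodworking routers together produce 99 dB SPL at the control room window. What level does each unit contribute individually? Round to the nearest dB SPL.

89 dB SPL

11 equal contributions raise the level by 10·log₁₀ 11 = 10.414 dB, so each unit alone gives 99 − 10.414.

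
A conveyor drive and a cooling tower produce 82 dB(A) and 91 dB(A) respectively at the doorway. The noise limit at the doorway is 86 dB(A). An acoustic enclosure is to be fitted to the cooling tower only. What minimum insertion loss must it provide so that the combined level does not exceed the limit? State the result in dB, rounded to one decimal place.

7.2 dB

Everything except the cooling tower sums to 10^(82/10) = 1.585e+08 in linear terms, 82.00 dB(A).
To meet 86 dB(A) overall, the treated cooling tower may contribute at most 10^(86/10) − 1.585e+08 = 2.396e+08, i.e. 83.80 dB(A).
So the cooling tower must be reduced from 91 to 83.80 dB(A): IL = 7.20 dB.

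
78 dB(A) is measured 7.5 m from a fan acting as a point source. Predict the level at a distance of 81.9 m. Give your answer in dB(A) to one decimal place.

Point-source attenuation: ΔL = 20·log₁₀(r₂/r₁) = 20·log₁₀(81.9/7.5) = 20.764 dB.
L₂ = 78 − 20·log₁₀(81.9/7.5) = 78 − 20.764 = 57.24 dB(A).

57.2 dB(A)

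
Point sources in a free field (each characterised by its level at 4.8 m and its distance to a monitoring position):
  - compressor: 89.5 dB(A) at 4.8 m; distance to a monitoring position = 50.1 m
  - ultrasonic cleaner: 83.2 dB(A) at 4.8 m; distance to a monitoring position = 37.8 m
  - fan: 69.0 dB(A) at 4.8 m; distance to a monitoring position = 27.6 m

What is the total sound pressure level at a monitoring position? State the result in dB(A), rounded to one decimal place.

70.7 dB(A)

Propagate each source to the receiver with L = L_ref − 20·log₁₀(r/r_ref), then add intensities.
compressor: 89.5 − 20·log₁₀(50.1/4.8) = 89.5 − 20.37 = 69.13 dB(A).
ultrasonic cleaner: 83.2 − 20·log₁₀(37.8/4.8) = 83.2 − 17.93 = 65.27 dB(A).
fan: 69.0 − 20·log₁₀(27.6/4.8) = 69.0 − 15.19 = 53.81 dB(A).
Σ 10^(L/10) = 1.179e+07 → L_total = 10·log₁₀(1.179e+07) = 70.72 dB(A).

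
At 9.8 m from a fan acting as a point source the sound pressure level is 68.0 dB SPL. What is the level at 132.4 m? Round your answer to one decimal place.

Spherical spreading from a point source gives a 20·log₁₀(r₂/r₁) drop.
L₂ = 68.0 − 20·log₁₀(132.4/9.8) = 68.0 − 22.613 = 45.39 dB SPL.

45.4 dB SPL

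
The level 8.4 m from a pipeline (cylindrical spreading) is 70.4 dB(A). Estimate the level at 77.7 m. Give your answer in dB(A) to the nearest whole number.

61 dB(A)

Cylindrical spreading from a line source gives a 10·log₁₀(r₂/r₁) drop.
L₂ = 70.4 − 10·log₁₀(77.7/8.4) = 70.4 − 9.661 = 60.74 dB(A).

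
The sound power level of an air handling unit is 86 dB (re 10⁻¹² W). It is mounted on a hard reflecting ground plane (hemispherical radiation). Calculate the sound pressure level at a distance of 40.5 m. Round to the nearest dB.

Free-field hemispherical radiation: L_p = L_w − 10·log₁₀(2π·r²), r = 40.5 m.
2π·r² = 1.031e+04 m², 10·log₁₀ of that is 40.131 dB.
L_p = 86 − 40.131 = 45.87 dB.

46 dB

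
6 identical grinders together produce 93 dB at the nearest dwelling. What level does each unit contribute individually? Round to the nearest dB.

85 dB

For N identical incoherent sources L_total = L₁ + 10·log₁₀ N, so L₁ = 93 − 10·log₁₀(6) = 93 − 7.782.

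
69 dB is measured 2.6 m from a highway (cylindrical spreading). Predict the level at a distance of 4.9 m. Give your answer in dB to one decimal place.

66.2 dB

Line-source attenuation: ΔL = 10·log₁₀(r₂/r₁) = 10·log₁₀(4.9/2.6) = 2.752 dB.
L₂ = 69 − 10·log₁₀(4.9/2.6) = 69 − 2.752 = 66.25 dB.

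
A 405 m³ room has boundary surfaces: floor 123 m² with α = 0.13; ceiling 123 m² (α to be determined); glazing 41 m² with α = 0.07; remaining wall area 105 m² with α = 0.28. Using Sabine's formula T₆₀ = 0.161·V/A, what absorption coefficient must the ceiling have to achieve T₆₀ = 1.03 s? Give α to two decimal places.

Required total absorption A = 0.161·405/1.03 = 63.31 m².
Absorption from the other surfaces = 123·0.13 + 41·0.07 + 105·0.28 = 48.26 m², so the ceiling must supply 15.05 m² over 123 m².
α = 15.05/123 = 0.122.

0.12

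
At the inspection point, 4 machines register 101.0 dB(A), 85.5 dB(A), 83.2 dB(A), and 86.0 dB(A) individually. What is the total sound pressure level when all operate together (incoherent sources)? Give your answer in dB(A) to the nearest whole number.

For uncorrelated sources the intensities add, so convert each level to linear form, sum, and take 10·log₁₀ of the total.
Σ 10^(L/10) = 10^(101.0/10) + 10^(85.5/10) + 10^(83.2/10) + 10^(86.0/10) = 1.355e+10.
L_total = 10·log₁₀(1.355e+10) = 101.32 dB(A).

101 dB(A)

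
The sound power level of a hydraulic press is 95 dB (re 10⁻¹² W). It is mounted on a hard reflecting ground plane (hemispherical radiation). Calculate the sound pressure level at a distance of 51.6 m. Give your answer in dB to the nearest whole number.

53 dB

L_p = L_w − 10·log₁₀(2π·r²) with r = 51.6 m.
2π·r² = 1.673e+04 m², 10·log₁₀ of that is 42.235 dB.
L_p = 95 − 42.235 = 52.77 dB.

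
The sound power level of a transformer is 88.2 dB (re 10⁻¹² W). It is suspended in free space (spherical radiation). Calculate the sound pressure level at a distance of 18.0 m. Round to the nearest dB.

L_p = L_w − 10·log₁₀(4π·r²) with r = 18.0 m.
4π·r² = 4072 m², 10·log₁₀ of that is 36.098 dB.
L_p = 88.2 − 36.098 = 52.10 dB.

52 dB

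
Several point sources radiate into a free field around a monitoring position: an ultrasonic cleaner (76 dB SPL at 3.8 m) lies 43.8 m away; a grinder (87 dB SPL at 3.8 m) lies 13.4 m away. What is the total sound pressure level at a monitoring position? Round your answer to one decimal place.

Propagate each source to the receiver with L = L_ref − 20·log₁₀(r/r_ref), then add intensities.
ultrasonic cleaner: 76 − 20·log₁₀(43.8/3.8) = 76 − 21.23 = 54.77 dB SPL.
grinder: 87 − 20·log₁₀(13.4/3.8) = 87 − 10.95 = 76.05 dB SPL.
Σ 10^(L/10) = 4.060e+07 → L_total = 10·log₁₀(4.060e+07) = 76.09 dB SPL.

76.1 dB SPL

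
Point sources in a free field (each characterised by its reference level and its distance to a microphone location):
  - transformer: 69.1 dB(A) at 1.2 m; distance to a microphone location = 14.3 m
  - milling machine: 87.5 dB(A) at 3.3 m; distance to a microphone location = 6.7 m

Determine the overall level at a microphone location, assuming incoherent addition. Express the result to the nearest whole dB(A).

81 dB(A)

Propagate each source to the receiver with L = L_ref − 20·log₁₀(r/r_ref), then add intensities.
transformer: 69.1 − 20·log₁₀(14.3/1.2) = 69.1 − 21.52 = 47.58 dB(A).
milling machine: 87.5 − 20·log₁₀(6.7/3.3) = 87.5 − 6.15 = 81.35 dB(A).
Σ 10^(L/10) = 1.365e+08 → L_total = 10·log₁₀(1.365e+08) = 81.35 dB(A).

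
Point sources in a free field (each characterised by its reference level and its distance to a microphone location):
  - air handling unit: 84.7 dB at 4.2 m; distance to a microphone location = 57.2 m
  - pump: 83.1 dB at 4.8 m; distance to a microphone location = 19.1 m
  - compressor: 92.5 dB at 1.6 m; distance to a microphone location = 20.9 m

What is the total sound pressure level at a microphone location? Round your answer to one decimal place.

Apply inverse-square spreading to bring every level to the receiver, then sum 10^(L/10).
air handling unit: 84.7 − 20·log₁₀(57.2/4.2) = 84.7 − 22.68 = 62.02 dB.
pump: 83.1 − 20·log₁₀(19.1/4.8) = 83.1 − 12.00 = 71.10 dB.
compressor: 92.5 − 20·log₁₀(20.9/1.6) = 92.5 − 22.32 = 70.18 dB.
Σ 10^(L/10) = 2.491e+07 → L_total = 10·log₁₀(2.491e+07) = 73.96 dB.

74.0 dB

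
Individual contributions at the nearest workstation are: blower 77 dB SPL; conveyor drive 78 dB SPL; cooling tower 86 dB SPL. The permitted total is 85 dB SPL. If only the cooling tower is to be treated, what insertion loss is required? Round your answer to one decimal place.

2.9 dB

Everything except the cooling tower sums to 10^(77/10) + 10^(78/10) = 1.132e+08 in linear terms, 80.54 dB SPL.
To meet 85 dB SPL overall, the treated cooling tower may contribute at most 10^(85/10) − 1.132e+08 = 2.030e+08, i.e. 83.08 dB SPL.
So the cooling tower must be reduced from 86 to 83.08 dB SPL: IL = 2.92 dB.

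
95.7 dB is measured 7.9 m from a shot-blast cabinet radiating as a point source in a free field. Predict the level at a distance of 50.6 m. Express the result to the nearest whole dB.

80 dB

For a point source, L₂ = L₁ − 20·log₁₀(r₂/r₁).
L₂ = 95.7 − 20·log₁₀(50.6/7.9) = 95.7 − 16.130 = 79.57 dB.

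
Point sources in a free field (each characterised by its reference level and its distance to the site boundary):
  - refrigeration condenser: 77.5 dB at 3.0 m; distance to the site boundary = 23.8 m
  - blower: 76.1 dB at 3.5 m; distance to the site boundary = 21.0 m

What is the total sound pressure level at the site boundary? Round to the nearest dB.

63 dB

Propagate each source to the receiver with L = L_ref − 20·log₁₀(r/r_ref), then add intensities.
refrigeration condenser: 77.5 − 20·log₁₀(23.8/3.0) = 77.5 − 17.99 = 59.51 dB.
blower: 76.1 − 20·log₁₀(21.0/3.5) = 76.1 − 15.56 = 60.54 dB.
Σ 10^(L/10) = 2.025e+06 → L_total = 10·log₁₀(2.025e+06) = 63.06 dB.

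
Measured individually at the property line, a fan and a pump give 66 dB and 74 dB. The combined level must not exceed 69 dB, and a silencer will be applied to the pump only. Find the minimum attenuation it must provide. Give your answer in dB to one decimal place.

8.0 dB

The untreated sources together contribute 10^(66/10) = 3.981e+06, i.e. 66.00 dB.
To meet 69 dB overall, the treated pump may contribute at most 10^(69/10) − 3.981e+06 = 3.962e+06, i.e. 65.98 dB.
Required insertion loss = 74 − 65.98 = 8.02 dB.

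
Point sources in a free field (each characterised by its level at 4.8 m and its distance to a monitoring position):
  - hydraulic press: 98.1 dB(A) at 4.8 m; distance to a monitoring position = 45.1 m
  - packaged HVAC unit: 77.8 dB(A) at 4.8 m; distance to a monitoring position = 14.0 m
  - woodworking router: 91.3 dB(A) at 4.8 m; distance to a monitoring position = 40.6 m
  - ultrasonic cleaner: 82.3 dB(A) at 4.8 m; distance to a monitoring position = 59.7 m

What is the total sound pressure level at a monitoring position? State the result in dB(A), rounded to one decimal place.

80.0 dB(A)

First find each source's level at the receiver (point-source: −20·log₁₀(r/r_ref)), then combine on an intensity basis.
hydraulic press: 98.1 − 20·log₁₀(45.1/4.8) = 98.1 − 19.46 = 78.64 dB(A).
packaged HVAC unit: 77.8 − 20·log₁₀(14.0/4.8) = 77.8 − 9.30 = 68.50 dB(A).
woodworking router: 91.3 − 20·log₁₀(40.6/4.8) = 91.3 − 18.55 = 72.75 dB(A).
ultrasonic cleaner: 82.3 − 20·log₁₀(59.7/4.8) = 82.3 − 21.89 = 60.41 dB(A).
Σ 10^(L/10) = 1.002e+08 → L_total = 10·log₁₀(1.002e+08) = 80.01 dB(A).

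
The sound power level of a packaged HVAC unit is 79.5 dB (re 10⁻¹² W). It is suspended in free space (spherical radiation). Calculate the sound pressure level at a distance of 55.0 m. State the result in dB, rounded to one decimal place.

Free-field spherical radiation: L_p = L_w − 10·log₁₀(4π·r²), r = 55.0 m.
4π·r² = 3.801e+04 m², 10·log₁₀ of that is 45.799 dB.
L_p = 79.5 − 45.799 = 33.70 dB.

33.7 dB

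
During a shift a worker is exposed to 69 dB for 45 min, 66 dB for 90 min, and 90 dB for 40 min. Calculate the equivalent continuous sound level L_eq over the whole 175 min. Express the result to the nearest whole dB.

84 dB

Weight each interval's intensity by its duration and average over T = 175 min:
Σ tᵢ·10^(Lᵢ/10) = 45·10^(69/10) + 90·10^(66/10) + 40·10^(90/10) = 4.072e+10.
L_eq = 10·log₁₀(4.072e+10/175) = 83.67 dB.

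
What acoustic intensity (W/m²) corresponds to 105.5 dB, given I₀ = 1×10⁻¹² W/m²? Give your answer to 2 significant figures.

I = I₀·10^(L/10) = 10⁻¹² × 10^(105.5/10) = 10^(-1.450).

0.035 W/m²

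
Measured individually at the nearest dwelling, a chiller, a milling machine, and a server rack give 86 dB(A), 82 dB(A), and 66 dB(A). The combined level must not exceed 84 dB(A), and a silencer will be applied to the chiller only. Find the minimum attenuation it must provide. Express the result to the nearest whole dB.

Everything except the chiller sums to 10^(82/10) + 10^(66/10) = 1.625e+08 in linear terms, 82.11 dB(A).
The limit corresponds to 10^(84/10) = 2.512e+08; subtracting the fixed part leaves 8.872e+07 for the chiller, i.e. 79.48 dB(A).
Required insertion loss = 86 − 79.48 = 6.52 dB.

7 dB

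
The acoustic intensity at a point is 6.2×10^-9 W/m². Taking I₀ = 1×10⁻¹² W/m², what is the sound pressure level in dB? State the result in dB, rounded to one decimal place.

37.9 dB

Dividing by I₀ shifts the exponent by 12: I/I₀ = 6.2×10^3.
L = 10·(0.7924 + 3) = 37.92 dB.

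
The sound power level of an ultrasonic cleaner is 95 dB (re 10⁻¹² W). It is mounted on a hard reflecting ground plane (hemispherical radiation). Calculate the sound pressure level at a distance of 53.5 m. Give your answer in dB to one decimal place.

52.5 dB

The power spreads over a hemisphere of area 2π·r², so L_p = L_w − 10·log₁₀(2π·r²).
2π·r² = 1.798e+04 m², 10·log₁₀ of that is 42.549 dB.
L_p = 95 − 42.549 = 52.45 dB.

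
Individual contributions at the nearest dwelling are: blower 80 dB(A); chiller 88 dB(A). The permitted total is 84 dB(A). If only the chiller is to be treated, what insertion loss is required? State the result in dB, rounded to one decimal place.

Fixed contribution from the other source: Σ 10^(L/10) = 10^(80/10) = 1.000e+08 (80.00 dB(A)).
The limit corresponds to 10^(84/10) = 2.512e+08; subtracting the fixed part leaves 1.512e+08 for the chiller, i.e. 81.80 dB(A).
Required insertion loss = 88 − 81.80 = 6.20 dB.

6.2 dB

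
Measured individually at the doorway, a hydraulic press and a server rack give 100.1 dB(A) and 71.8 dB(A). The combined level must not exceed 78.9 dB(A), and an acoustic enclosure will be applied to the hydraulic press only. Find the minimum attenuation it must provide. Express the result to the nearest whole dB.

Fixed contribution from the other source: Σ 10^(L/10) = 10^(71.8/10) = 1.514e+07 (71.80 dB(A)).
The limit corresponds to 10^(78.9/10) = 7.762e+07; subtracting the fixed part leaves 6.249e+07 for the hydraulic press, i.e. 77.96 dB(A).
Required insertion loss = 100.1 − 77.96 = 22.14 dB.

22 dB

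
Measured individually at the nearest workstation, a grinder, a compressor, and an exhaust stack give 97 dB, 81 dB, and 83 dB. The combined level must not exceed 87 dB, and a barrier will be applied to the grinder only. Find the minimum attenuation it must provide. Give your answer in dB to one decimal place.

14.6 dB

Fixed contribution from the other sources: Σ 10^(L/10) = 10^(81/10) + 10^(83/10) = 3.254e+08 (85.12 dB).
The limit corresponds to 10^(87/10) = 5.012e+08; subtracting the fixed part leaves 1.758e+08 for the grinder, i.e. 82.45 dB.
Required insertion loss = 97 − 82.45 = 14.55 dB.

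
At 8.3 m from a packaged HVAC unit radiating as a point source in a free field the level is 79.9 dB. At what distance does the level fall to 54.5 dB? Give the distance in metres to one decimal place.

The 25.4 dB drop corresponds to a distance ratio of 10^(25.4/20) for a point source.
r₂ = 8.3·10^((79.9−54.5)/20) = 8.3·10^(25.4/20) = 154.55 m.

154.6 m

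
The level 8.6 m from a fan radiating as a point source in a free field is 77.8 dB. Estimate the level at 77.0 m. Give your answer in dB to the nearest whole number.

For a point source, L₂ = L₁ − 20·log₁₀(r₂/r₁).
L₂ = 77.8 − 20·log₁₀(77.0/8.6) = 77.8 − 19.040 = 58.76 dB.

59 dB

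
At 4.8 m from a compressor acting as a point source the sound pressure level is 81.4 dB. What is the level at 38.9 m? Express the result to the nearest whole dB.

63 dB

Point-source attenuation: ΔL = 20·log₁₀(r₂/r₁) = 20·log₁₀(38.9/4.8) = 18.174 dB.
L₂ = 81.4 − 20·log₁₀(38.9/4.8) = 81.4 − 18.174 = 63.23 dB.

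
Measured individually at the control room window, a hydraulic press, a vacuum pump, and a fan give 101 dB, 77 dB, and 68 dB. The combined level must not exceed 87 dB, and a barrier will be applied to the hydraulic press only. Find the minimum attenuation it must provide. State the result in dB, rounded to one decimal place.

14.5 dB

The untreated sources together contribute 10^(77/10) + 10^(68/10) = 5.643e+07, i.e. 77.51 dB.
The limit corresponds to 10^(87/10) = 5.012e+08; subtracting the fixed part leaves 4.448e+08 for the hydraulic press, i.e. 86.48 dB.
Required insertion loss = 101 − 86.48 = 14.52 dB.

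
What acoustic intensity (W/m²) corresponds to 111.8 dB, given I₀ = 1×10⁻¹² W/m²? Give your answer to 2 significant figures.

0.15 W/m²

I/I₀ = 10^(111.8/10) = 1.514e+11, so I = 1.514e+11 × 10⁻¹² W/m².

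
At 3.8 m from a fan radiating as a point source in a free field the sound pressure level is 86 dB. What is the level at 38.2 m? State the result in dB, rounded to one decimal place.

For a point source, L₂ = L₁ − 20·log₁₀(r₂/r₁).
L₂ = 86 − 20·log₁₀(38.2/3.8) = 86 − 20.046 = 65.95 dB.

66.0 dB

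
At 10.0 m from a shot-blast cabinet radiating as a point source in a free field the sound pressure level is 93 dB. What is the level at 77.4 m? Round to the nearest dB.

Point-source attenuation: ΔL = 20·log₁₀(r₂/r₁) = 20·log₁₀(77.4/10.0) = 17.775 dB.
L₂ = 93 − 20·log₁₀(77.4/10.0) = 93 − 17.775 = 75.23 dB.

75 dB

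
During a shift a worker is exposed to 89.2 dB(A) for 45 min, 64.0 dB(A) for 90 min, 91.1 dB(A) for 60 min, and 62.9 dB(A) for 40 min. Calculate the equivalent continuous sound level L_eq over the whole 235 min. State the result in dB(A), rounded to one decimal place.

86.9 dB(A)

Weight each interval's intensity by its duration and average over T = 235 min:
Σ tᵢ·10^(Lᵢ/10) = 45·10^(89.2/10) + 90·10^(64.0/10) + 60·10^(91.1/10) + 40·10^(62.9/10) = 1.150e+11.
L_eq = 10·log₁₀(1.150e+11/235) = 86.90 dB(A).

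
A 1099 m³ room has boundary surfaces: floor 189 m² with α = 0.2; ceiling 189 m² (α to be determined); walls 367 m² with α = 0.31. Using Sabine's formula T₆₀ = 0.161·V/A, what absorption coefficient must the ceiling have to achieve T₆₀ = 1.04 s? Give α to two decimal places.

From T₆₀ = 0.161·V/A, the target T₆₀ = 1.04 s needs A = 0.161·1099/1.04 = 170.13 m².
Absorption from the other surfaces = 189·0.2 + 367·0.31 = 151.57 m², so the ceiling must supply 18.56 m² over 189 m².
α = 18.56/189 = 0.098.

0.10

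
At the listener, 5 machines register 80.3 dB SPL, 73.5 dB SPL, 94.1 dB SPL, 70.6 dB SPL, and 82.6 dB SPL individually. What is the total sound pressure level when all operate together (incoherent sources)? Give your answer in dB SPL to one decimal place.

Incoherent sources combine by intensity addition: L_total = 10·log₁₀(Σ 10^(L_i/10)).
Σ 10^(L/10) = 10^(80.3/10) + 10^(73.5/10) + 10^(94.1/10) + 10^(70.6/10) + 10^(82.6/10) = 2.893e+09.
L_total = 10·log₁₀(2.893e+09) = 94.61 dB SPL.

94.6 dB SPL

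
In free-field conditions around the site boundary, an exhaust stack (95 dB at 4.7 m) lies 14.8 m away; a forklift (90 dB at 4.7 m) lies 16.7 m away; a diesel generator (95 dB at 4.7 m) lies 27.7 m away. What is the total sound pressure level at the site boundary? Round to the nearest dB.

Apply inverse-square spreading to bring every level to the receiver, then sum 10^(L/10).
exhaust stack: 95 − 20·log₁₀(14.8/4.7) = 95 − 9.96 = 85.04 dB.
forklift: 90 − 20·log₁₀(16.7/4.7) = 90 − 11.01 = 78.99 dB.
diesel generator: 95 − 20·log₁₀(27.7/4.7) = 95 − 15.41 = 79.59 dB.
Σ 10^(L/10) = 4.892e+08 → L_total = 10·log₁₀(4.892e+08) = 86.89 dB.

87 dB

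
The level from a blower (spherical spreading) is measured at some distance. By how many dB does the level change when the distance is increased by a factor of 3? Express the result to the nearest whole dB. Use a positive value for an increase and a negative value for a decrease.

-10 dB

A point source loses 6 dB per doubling of distance; generally ΔL = −20·log₁₀(r₂/r₁).
ΔL = −20·log₁₀(3) = -9.54 dB.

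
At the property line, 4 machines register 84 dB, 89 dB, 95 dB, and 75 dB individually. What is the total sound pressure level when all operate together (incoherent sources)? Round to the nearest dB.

96 dB

For uncorrelated sources the intensities add, so convert each level to linear form, sum, and take 10·log₁₀ of the total.
Σ 10^(L/10) = 10^(84/10) + 10^(89/10) + 10^(95/10) + 10^(75/10) = 4.239e+09.
L_total = 10·log₁₀(4.239e+09) = 96.27 dB.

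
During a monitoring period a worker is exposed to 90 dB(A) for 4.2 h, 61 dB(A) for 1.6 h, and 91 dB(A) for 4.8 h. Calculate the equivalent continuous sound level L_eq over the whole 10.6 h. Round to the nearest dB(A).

The energy average is taken in the linear domain: L_eq = 10·log₁₀[(Σ tᵢ·10^(Lᵢ/10))/T], T = 10.6 h.
Σ tᵢ·10^(Lᵢ/10) = 4.2·10^(90/10) + 1.6·10^(61/10) + 4.8·10^(91/10) = 1.024e+10.
L_eq = 10·log₁₀(1.024e+10/10.6) = 89.85 dB(A).

90 dB(A)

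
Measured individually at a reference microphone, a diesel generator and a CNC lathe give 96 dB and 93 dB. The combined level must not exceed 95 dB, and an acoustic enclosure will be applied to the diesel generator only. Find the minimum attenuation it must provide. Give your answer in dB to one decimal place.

Fixed contribution from the other source: Σ 10^(L/10) = 10^(93/10) = 1.995e+09 (93.00 dB).
To meet 95 dB overall, the treated diesel generator may contribute at most 10^(95/10) − 1.995e+09 = 1.167e+09, i.e. 90.67 dB.
So the diesel generator must be reduced from 96 to 90.67 dB: IL = 5.33 dB.

5.3 dB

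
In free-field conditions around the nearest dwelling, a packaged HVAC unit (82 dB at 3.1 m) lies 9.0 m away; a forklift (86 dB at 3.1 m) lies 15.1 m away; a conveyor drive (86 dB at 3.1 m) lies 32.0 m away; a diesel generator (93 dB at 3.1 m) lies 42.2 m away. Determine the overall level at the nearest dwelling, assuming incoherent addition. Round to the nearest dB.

77 dB

Propagate each source to the receiver with L = L_ref − 20·log₁₀(r/r_ref), then add intensities.
packaged HVAC unit: 82 − 20·log₁₀(9.0/3.1) = 82 − 9.26 = 72.74 dB.
forklift: 86 − 20·log₁₀(15.1/3.1) = 86 − 13.75 = 72.25 dB.
conveyor drive: 86 − 20·log₁₀(32.0/3.1) = 86 − 20.28 = 65.72 dB.
diesel generator: 93 − 20·log₁₀(42.2/3.1) = 93 − 22.68 = 70.32 dB.
Σ 10^(L/10) = 5.009e+07 → L_total = 10·log₁₀(5.009e+07) = 77.00 dB.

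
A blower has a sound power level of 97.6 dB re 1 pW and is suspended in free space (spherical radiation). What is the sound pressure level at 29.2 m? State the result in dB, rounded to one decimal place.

57.3 dB

L_p = L_w − 10·log₁₀(4π·r²) with r = 29.2 m.
4π·r² = 1.071e+04 m², 10·log₁₀ of that is 40.300 dB.
L_p = 97.6 − 40.300 = 57.30 dB.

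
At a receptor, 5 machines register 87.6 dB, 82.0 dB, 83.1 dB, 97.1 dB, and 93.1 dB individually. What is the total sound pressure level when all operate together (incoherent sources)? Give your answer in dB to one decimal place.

99.1 dB

Incoherent sources combine by intensity addition: L_total = 10·log₁₀(Σ 10^(L_i/10)).
Σ 10^(L/10) = 10^(87.6/10) + 10^(82.0/10) + 10^(83.1/10) + 10^(97.1/10) + 10^(93.1/10) = 8.108e+09.
L_total = 10·log₁₀(8.108e+09) = 99.09 dB.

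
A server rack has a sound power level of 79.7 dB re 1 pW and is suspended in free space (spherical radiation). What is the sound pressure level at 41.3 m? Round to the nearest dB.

The power spreads over a sphere of area 4π·r², so L_p = L_w − 10·log₁₀(4π·r²).
4π·r² = 2.143e+04 m², 10·log₁₀ of that is 43.311 dB.
L_p = 79.7 − 43.311 = 36.39 dB.

36 dB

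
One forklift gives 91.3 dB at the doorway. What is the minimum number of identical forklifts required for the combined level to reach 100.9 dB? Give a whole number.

N identical sources give L₁ + 10·log₁₀ N, so require 10·log₁₀ N ≥ 100.9 − 91.3 = 9.6 dB.
N ≥ 10^(9.6/10) = 9.120, so N = 10.

10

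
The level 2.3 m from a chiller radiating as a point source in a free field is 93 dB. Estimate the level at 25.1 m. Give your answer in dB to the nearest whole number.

72 dB

Spherical spreading from a point source gives a 20·log₁₀(r₂/r₁) drop.
L₂ = 93 − 20·log₁₀(25.1/2.3) = 93 − 20.759 = 72.24 dB.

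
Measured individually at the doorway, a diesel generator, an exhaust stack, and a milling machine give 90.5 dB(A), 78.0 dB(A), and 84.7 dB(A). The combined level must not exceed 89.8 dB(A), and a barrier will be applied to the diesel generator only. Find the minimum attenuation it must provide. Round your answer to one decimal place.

Everything except the diesel generator sums to 10^(78.0/10) + 10^(84.7/10) = 3.582e+08 in linear terms, 85.54 dB(A).
To meet 89.8 dB(A) overall, the treated diesel generator may contribute at most 10^(89.8/10) − 3.582e+08 = 5.968e+08, i.e. 87.76 dB(A).
So the diesel generator must be reduced from 90.5 to 87.76 dB(A): IL = 2.74 dB.

2.7 dB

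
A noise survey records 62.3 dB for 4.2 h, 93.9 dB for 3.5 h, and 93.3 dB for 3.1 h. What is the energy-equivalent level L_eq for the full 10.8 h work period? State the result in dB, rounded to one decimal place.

The energy average is taken in the linear domain: L_eq = 10·log₁₀[(Σ tᵢ·10^(Lᵢ/10))/T], T = 10.8 h.
Σ tᵢ·10^(Lᵢ/10) = 4.2·10^(62.3/10) + 3.5·10^(93.9/10) + 3.1·10^(93.3/10) = 1.523e+10.
L_eq = 10·log₁₀(1.523e+10/10.8) = 91.49 dB.

91.5 dB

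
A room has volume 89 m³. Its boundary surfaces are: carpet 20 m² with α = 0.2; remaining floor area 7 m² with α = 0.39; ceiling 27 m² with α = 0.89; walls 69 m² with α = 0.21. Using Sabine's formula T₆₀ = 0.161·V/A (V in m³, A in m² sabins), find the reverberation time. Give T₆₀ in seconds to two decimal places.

Summing Sᵢαᵢ: 20·0.2 + 7·0.39 + 27·0.89 + 69·0.21 = 45.25 m².
T₆₀ = 0.161 × 89 / 45.25 = 0.317 s.

0.32 s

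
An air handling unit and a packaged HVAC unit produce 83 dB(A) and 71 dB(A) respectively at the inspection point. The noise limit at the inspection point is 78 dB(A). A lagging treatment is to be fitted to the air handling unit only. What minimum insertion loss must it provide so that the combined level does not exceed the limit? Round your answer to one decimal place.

6.0 dB

Fixed contribution from the other source: Σ 10^(L/10) = 10^(71/10) = 1.259e+07 (71.00 dB(A)).
To meet 78 dB(A) overall, the treated air handling unit may contribute at most 10^(78/10) − 1.259e+07 = 5.051e+07, i.e. 77.03 dB(A).
Required insertion loss = 83 − 77.03 = 5.97 dB.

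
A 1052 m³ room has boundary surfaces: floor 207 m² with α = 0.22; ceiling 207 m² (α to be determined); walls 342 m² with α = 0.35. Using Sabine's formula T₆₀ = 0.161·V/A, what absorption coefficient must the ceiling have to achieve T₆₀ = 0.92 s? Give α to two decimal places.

Required total absorption A = 0.161·1052/0.92 = 184.10 m².
Absorption from the other surfaces = 207·0.22 + 342·0.35 = 165.24 m², so the ceiling must supply 18.86 m² over 207 m².
α = 18.86/207 = 0.091.

0.09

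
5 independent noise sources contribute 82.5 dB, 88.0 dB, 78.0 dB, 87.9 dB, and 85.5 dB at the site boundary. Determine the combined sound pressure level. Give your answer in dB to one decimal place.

Incoherent sources combine by intensity addition: L_total = 10·log₁₀(Σ 10^(L_i/10)).
Σ 10^(L/10) = 10^(82.5/10) + 10^(88.0/10) + 10^(78.0/10) + 10^(87.9/10) + 10^(85.5/10) = 1.843e+09.
L_total = 10·log₁₀(1.843e+09) = 92.66 dB.

92.7 dB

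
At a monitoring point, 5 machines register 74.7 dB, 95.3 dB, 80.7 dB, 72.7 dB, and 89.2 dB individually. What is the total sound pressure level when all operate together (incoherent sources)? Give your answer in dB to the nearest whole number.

96 dB

Incoherent sources combine by intensity addition: L_total = 10·log₁₀(Σ 10^(L_i/10)).
Σ 10^(L/10) = 10^(74.7/10) + 10^(95.3/10) + 10^(80.7/10) + 10^(72.7/10) + 10^(89.2/10) = 4.386e+09.
L_total = 10·log₁₀(4.386e+09) = 96.42 dB.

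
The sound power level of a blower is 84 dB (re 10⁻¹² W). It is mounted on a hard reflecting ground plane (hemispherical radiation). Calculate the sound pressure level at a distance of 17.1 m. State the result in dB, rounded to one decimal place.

51.4 dB

The power spreads over a hemisphere of area 2π·r², so L_p = L_w − 10·log₁₀(2π·r²).
2π·r² = 1837 m², 10·log₁₀ of that is 32.642 dB.
L_p = 84 − 32.642 = 51.36 dB.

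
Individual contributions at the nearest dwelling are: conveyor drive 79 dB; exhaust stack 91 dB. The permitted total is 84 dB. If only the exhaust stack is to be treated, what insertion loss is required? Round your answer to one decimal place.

8.7 dB

The untreated sources together contribute 10^(79/10) = 7.943e+07, i.e. 79.00 dB.
To meet 84 dB overall, the treated exhaust stack may contribute at most 10^(84/10) − 7.943e+07 = 1.718e+08, i.e. 82.35 dB.
So the exhaust stack must be reduced from 91 to 82.35 dB: IL = 8.65 dB.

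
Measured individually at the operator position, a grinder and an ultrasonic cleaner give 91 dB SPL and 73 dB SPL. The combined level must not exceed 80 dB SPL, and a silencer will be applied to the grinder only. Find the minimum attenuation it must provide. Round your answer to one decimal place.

12.0 dB

The untreated sources together contribute 10^(73/10) = 1.995e+07, i.e. 73.00 dB SPL.
To meet 80 dB SPL overall, the treated grinder may contribute at most 10^(80/10) − 1.995e+07 = 8.005e+07, i.e. 79.03 dB SPL.
Required insertion loss = 91 − 79.03 = 11.97 dB.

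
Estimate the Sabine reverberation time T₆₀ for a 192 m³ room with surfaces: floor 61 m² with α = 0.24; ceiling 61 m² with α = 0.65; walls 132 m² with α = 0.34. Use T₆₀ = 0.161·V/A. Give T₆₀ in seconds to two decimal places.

A = Σ Sᵢαᵢ = 61·0.24 + 61·0.65 + 132·0.34 = 99.17 m².
T₆₀ = 0.161·V/A = 0.161·192/99.17 = 0.312 s.

0.31 s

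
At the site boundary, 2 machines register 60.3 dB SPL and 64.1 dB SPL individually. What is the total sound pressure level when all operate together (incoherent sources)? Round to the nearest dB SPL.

Incoherent sources combine by intensity addition: L_total = 10·log₁₀(Σ 10^(L_i/10)).
Σ 10^(L/10) = 10^(60.3/10) + 10^(64.1/10) = 3.642e+06.
L_total = 10·log₁₀(3.642e+06) = 65.61 dB SPL.

66 dB SPL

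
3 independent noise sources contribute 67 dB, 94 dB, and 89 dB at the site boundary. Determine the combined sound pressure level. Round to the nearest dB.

For uncorrelated sources the intensities add, so convert each level to linear form, sum, and take 10·log₁₀ of the total.
Σ 10^(L/10) = 10^(67/10) + 10^(94/10) + 10^(89/10) = 3.311e+09.
L_total = 10·log₁₀(3.311e+09) = 95.20 dB.

95 dB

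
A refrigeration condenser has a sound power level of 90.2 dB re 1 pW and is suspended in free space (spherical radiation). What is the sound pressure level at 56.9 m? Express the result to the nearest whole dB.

The power spreads over a sphere of area 4π·r², so L_p = L_w − 10·log₁₀(4π·r²).
4π·r² = 4.069e+04 m², 10·log₁₀ of that is 46.094 dB.
L_p = 90.2 − 46.094 = 44.11 dB.

44 dB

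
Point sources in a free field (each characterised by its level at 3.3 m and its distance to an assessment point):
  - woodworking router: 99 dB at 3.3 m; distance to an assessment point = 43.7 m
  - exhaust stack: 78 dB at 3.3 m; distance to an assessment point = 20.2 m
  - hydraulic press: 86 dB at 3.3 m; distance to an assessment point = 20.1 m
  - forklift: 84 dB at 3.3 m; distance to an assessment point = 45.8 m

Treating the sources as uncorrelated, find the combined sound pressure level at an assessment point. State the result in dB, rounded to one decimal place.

77.7 dB

Apply inverse-square spreading to bring every level to the receiver, then sum 10^(L/10).
woodworking router: 99 − 20·log₁₀(43.7/3.3) = 99 − 22.44 = 76.56 dB.
exhaust stack: 78 − 20·log₁₀(20.2/3.3) = 78 − 15.74 = 62.26 dB.
hydraulic press: 86 − 20·log₁₀(20.1/3.3) = 86 − 15.69 = 70.31 dB.
forklift: 84 − 20·log₁₀(45.8/3.3) = 84 − 22.85 = 61.15 dB.
Σ 10^(L/10) = 5.902e+07 → L_total = 10·log₁₀(5.902e+07) = 77.71 dB.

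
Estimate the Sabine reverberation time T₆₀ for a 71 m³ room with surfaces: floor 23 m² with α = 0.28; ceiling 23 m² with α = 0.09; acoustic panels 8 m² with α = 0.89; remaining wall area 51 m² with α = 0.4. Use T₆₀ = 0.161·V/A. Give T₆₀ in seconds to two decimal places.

Total absorption A = 23·0.28 + 23·0.09 + 8·0.89 + 51·0.4 = 36.03 m² sabins.
T₆₀ = 0.161·V/A = 0.161·71/36.03 = 0.317 s.

0.32 s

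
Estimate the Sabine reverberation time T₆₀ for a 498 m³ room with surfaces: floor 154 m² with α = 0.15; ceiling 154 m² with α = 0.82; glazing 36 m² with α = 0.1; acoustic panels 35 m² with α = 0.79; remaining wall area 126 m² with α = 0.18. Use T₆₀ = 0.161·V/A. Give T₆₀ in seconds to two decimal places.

0.39 s

Summing Sᵢαᵢ: 154·0.15 + 154·0.82 + 36·0.1 + 35·0.79 + 126·0.18 = 203.31 m².
T₆₀ = 0.161 × 498 / 203.31 = 0.394 s.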